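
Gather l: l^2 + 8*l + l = l^2 + 9*l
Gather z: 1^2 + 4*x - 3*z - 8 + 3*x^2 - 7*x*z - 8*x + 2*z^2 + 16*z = 3*x^2 - 4*x + 2*z^2 + z*(13 - 7*x) - 7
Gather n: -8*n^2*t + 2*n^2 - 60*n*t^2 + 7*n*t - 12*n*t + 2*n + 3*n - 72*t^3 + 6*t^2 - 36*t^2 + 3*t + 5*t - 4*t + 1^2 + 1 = n^2*(2 - 8*t) + n*(-60*t^2 - 5*t + 5) - 72*t^3 - 30*t^2 + 4*t + 2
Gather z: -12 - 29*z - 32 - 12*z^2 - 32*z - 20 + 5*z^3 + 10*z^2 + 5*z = 5*z^3 - 2*z^2 - 56*z - 64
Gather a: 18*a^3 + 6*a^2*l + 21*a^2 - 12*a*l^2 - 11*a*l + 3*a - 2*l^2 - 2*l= 18*a^3 + a^2*(6*l + 21) + a*(-12*l^2 - 11*l + 3) - 2*l^2 - 2*l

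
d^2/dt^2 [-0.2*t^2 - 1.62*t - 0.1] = -0.400000000000000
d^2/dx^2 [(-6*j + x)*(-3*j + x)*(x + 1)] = -18*j + 6*x + 2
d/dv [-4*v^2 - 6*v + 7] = -8*v - 6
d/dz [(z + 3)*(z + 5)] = 2*z + 8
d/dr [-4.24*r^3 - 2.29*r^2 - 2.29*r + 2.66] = -12.72*r^2 - 4.58*r - 2.29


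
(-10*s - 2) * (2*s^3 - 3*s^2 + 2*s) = -20*s^4 + 26*s^3 - 14*s^2 - 4*s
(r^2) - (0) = r^2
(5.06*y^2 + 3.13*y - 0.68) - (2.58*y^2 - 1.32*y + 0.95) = 2.48*y^2 + 4.45*y - 1.63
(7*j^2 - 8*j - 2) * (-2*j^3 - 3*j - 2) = -14*j^5 + 16*j^4 - 17*j^3 + 10*j^2 + 22*j + 4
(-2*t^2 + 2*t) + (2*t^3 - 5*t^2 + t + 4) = 2*t^3 - 7*t^2 + 3*t + 4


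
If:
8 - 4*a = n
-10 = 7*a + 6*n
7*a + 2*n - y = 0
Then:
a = 58/17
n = -96/17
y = 214/17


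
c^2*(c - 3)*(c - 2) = c^4 - 5*c^3 + 6*c^2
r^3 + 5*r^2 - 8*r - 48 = (r - 3)*(r + 4)^2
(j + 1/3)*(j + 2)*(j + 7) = j^3 + 28*j^2/3 + 17*j + 14/3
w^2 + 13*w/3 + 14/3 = (w + 2)*(w + 7/3)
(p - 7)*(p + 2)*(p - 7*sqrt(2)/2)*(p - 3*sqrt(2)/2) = p^4 - 5*sqrt(2)*p^3 - 5*p^3 - 7*p^2/2 + 25*sqrt(2)*p^2 - 105*p/2 + 70*sqrt(2)*p - 147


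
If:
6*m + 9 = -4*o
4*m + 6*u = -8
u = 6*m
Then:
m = -1/5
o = -39/20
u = -6/5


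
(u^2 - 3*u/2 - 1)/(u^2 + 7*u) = (u^2 - 3*u/2 - 1)/(u*(u + 7))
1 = 1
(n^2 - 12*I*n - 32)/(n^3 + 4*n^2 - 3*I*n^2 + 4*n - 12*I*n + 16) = (n - 8*I)/(n^2 + n*(4 + I) + 4*I)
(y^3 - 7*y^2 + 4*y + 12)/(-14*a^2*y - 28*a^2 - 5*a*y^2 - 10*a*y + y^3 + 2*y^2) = (-y^3 + 7*y^2 - 4*y - 12)/(14*a^2*y + 28*a^2 + 5*a*y^2 + 10*a*y - y^3 - 2*y^2)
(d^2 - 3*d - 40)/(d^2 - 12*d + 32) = (d + 5)/(d - 4)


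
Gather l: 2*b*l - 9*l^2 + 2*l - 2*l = 2*b*l - 9*l^2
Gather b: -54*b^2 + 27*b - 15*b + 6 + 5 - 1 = -54*b^2 + 12*b + 10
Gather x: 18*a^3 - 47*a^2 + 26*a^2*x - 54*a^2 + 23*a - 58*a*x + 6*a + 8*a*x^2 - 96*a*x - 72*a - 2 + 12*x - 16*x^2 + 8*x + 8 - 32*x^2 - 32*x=18*a^3 - 101*a^2 - 43*a + x^2*(8*a - 48) + x*(26*a^2 - 154*a - 12) + 6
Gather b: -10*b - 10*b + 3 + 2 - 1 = 4 - 20*b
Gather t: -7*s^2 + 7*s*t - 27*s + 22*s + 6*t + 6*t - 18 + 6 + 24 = -7*s^2 - 5*s + t*(7*s + 12) + 12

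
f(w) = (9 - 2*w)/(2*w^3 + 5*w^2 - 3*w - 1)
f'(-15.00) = 0.00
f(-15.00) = -0.00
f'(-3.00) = -313.00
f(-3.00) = -15.00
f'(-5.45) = -0.08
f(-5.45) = -0.12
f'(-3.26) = -7.77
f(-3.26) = -2.10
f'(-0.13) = 142.24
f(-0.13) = -17.48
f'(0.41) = -9.41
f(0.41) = -6.54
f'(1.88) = -0.41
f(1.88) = 0.22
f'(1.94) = -0.36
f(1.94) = 0.19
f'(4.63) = -0.01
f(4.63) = -0.00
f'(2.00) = -0.31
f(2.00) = 0.17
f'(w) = (9 - 2*w)*(-6*w^2 - 10*w + 3)/(2*w^3 + 5*w^2 - 3*w - 1)^2 - 2/(2*w^3 + 5*w^2 - 3*w - 1)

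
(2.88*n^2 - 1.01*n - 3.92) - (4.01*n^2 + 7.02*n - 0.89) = -1.13*n^2 - 8.03*n - 3.03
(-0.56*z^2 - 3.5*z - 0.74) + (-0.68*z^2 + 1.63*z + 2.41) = -1.24*z^2 - 1.87*z + 1.67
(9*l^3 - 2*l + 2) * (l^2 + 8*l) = 9*l^5 + 72*l^4 - 2*l^3 - 14*l^2 + 16*l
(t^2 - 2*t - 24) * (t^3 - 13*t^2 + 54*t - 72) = t^5 - 15*t^4 + 56*t^3 + 132*t^2 - 1152*t + 1728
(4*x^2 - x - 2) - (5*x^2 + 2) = -x^2 - x - 4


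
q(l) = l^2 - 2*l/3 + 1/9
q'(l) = 2*l - 2/3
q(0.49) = 0.02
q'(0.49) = 0.31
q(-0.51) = 0.71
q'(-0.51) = -1.69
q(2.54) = 4.87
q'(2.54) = 4.41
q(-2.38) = 7.36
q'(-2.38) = -5.43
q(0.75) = 0.17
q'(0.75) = 0.83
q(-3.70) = 16.27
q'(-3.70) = -8.07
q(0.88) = 0.30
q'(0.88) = 1.09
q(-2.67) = 9.02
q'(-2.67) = -6.01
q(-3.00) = 11.11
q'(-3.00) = -6.67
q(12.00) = 136.11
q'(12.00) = 23.33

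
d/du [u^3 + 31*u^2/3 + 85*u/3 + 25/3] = 3*u^2 + 62*u/3 + 85/3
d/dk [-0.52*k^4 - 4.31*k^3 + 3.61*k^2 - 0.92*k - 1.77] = -2.08*k^3 - 12.93*k^2 + 7.22*k - 0.92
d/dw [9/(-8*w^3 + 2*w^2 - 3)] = 36*w*(6*w - 1)/(8*w^3 - 2*w^2 + 3)^2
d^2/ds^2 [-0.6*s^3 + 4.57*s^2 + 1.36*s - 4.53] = 9.14 - 3.6*s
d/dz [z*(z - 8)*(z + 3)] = 3*z^2 - 10*z - 24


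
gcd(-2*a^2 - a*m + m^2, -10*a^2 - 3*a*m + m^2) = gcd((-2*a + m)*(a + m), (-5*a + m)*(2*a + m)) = 1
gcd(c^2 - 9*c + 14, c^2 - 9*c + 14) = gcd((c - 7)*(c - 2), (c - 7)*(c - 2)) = c^2 - 9*c + 14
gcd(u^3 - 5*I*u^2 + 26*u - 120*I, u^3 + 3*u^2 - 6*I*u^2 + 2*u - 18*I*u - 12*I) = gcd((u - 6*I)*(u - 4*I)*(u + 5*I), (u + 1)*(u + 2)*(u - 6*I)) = u - 6*I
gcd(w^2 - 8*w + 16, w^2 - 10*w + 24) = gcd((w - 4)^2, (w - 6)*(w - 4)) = w - 4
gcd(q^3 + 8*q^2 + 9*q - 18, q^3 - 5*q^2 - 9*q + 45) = q + 3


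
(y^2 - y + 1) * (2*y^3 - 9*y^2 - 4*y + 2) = 2*y^5 - 11*y^4 + 7*y^3 - 3*y^2 - 6*y + 2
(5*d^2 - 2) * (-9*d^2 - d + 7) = -45*d^4 - 5*d^3 + 53*d^2 + 2*d - 14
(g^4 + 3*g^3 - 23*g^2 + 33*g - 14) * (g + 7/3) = g^5 + 16*g^4/3 - 16*g^3 - 62*g^2/3 + 63*g - 98/3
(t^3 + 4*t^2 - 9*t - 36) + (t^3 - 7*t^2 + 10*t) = 2*t^3 - 3*t^2 + t - 36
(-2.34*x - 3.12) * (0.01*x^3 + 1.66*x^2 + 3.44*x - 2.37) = -0.0234*x^4 - 3.9156*x^3 - 13.2288*x^2 - 5.187*x + 7.3944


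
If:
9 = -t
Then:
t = -9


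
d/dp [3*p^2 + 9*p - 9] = 6*p + 9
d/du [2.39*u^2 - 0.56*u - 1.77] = 4.78*u - 0.56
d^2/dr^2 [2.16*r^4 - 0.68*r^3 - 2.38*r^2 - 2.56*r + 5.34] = 25.92*r^2 - 4.08*r - 4.76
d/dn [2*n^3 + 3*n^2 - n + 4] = 6*n^2 + 6*n - 1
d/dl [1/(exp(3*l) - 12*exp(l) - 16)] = 3*(4 - exp(2*l))*exp(l)/(-exp(3*l) + 12*exp(l) + 16)^2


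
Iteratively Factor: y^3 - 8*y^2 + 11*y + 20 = (y + 1)*(y^2 - 9*y + 20) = (y - 5)*(y + 1)*(y - 4)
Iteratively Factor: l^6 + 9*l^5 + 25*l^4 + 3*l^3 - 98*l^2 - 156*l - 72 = (l - 2)*(l^5 + 11*l^4 + 47*l^3 + 97*l^2 + 96*l + 36) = (l - 2)*(l + 1)*(l^4 + 10*l^3 + 37*l^2 + 60*l + 36) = (l - 2)*(l + 1)*(l + 3)*(l^3 + 7*l^2 + 16*l + 12) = (l - 2)*(l + 1)*(l + 3)^2*(l^2 + 4*l + 4) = (l - 2)*(l + 1)*(l + 2)*(l + 3)^2*(l + 2)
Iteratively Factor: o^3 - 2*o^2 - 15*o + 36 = (o + 4)*(o^2 - 6*o + 9) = (o - 3)*(o + 4)*(o - 3)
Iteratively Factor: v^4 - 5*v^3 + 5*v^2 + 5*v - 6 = (v - 2)*(v^3 - 3*v^2 - v + 3) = (v - 3)*(v - 2)*(v^2 - 1) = (v - 3)*(v - 2)*(v + 1)*(v - 1)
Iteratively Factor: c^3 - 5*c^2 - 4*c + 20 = (c + 2)*(c^2 - 7*c + 10) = (c - 5)*(c + 2)*(c - 2)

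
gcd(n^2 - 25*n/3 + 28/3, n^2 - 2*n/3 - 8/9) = n - 4/3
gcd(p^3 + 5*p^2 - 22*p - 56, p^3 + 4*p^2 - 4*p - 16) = p + 2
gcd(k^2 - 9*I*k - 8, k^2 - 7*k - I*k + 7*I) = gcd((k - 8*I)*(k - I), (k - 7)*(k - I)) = k - I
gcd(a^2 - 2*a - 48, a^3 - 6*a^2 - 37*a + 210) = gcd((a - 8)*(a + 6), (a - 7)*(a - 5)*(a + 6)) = a + 6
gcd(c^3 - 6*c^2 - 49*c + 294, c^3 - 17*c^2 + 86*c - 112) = c - 7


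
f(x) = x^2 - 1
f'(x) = 2*x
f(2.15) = 3.62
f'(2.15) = 4.30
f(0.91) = -0.17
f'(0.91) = 1.82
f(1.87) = 2.50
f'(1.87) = 3.74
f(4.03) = 15.24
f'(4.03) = 8.06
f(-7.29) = 52.14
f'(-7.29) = -14.58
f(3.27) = 9.69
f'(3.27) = 6.54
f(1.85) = 2.42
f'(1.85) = 3.70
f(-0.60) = -0.64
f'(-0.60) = -1.20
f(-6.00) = 35.00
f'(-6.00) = -12.00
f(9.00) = 80.00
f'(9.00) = 18.00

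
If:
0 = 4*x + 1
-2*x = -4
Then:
No Solution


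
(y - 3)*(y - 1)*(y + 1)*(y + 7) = y^4 + 4*y^3 - 22*y^2 - 4*y + 21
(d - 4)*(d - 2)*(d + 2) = d^3 - 4*d^2 - 4*d + 16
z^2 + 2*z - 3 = (z - 1)*(z + 3)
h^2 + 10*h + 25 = (h + 5)^2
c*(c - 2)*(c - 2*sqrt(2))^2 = c^4 - 4*sqrt(2)*c^3 - 2*c^3 + 8*c^2 + 8*sqrt(2)*c^2 - 16*c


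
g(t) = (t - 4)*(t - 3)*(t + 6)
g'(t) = (t - 4)*(t - 3) + (t - 4)*(t + 6) + (t - 3)*(t + 6)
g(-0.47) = 85.78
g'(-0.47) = -28.40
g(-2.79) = 126.20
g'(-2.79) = -1.07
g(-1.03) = 100.75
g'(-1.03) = -24.76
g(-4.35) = 101.26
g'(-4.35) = 35.47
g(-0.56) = 88.31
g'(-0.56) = -27.94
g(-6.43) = -42.29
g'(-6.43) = 106.89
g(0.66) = 52.05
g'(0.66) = -30.01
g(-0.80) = 94.85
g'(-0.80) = -26.48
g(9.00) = 450.00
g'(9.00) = 195.00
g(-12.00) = -1440.00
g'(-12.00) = 426.00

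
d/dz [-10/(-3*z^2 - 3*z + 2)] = 30*(-2*z - 1)/(3*z^2 + 3*z - 2)^2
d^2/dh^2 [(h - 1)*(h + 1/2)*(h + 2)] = 6*h + 3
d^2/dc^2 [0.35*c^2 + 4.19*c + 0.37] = 0.700000000000000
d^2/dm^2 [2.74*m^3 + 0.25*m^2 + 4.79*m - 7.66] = 16.44*m + 0.5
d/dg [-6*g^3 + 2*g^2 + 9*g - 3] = -18*g^2 + 4*g + 9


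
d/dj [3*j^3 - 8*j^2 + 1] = j*(9*j - 16)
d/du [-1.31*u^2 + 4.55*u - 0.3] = 4.55 - 2.62*u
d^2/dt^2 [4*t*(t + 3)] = 8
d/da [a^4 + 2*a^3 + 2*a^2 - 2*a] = 4*a^3 + 6*a^2 + 4*a - 2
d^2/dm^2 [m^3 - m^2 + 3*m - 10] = 6*m - 2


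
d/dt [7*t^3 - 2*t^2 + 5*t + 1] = 21*t^2 - 4*t + 5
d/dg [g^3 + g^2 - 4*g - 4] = 3*g^2 + 2*g - 4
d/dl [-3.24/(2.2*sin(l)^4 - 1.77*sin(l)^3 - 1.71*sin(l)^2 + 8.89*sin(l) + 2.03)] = (28.512*sin(l)^3 - 17.2044*sin(l)^2 - 11.0808*sin(l) + 28.8036)*cos(l)/(2.2*sin(l)^4 - 1.77*sin(l)^3 - 1.71*sin(l)^2 + 8.89*sin(l) + 2.03)^2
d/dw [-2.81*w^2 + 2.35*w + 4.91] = 2.35 - 5.62*w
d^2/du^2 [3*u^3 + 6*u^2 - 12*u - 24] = 18*u + 12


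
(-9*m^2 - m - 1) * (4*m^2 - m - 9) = -36*m^4 + 5*m^3 + 78*m^2 + 10*m + 9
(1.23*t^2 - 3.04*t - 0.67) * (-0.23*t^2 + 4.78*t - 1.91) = -0.2829*t^4 + 6.5786*t^3 - 16.7264*t^2 + 2.6038*t + 1.2797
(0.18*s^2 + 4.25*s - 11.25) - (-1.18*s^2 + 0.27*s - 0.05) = 1.36*s^2 + 3.98*s - 11.2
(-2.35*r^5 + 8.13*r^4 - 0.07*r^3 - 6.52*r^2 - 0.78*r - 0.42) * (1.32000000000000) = -3.102*r^5 + 10.7316*r^4 - 0.0924*r^3 - 8.6064*r^2 - 1.0296*r - 0.5544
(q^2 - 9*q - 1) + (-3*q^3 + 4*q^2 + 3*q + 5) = -3*q^3 + 5*q^2 - 6*q + 4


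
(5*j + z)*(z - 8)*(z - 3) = 5*j*z^2 - 55*j*z + 120*j + z^3 - 11*z^2 + 24*z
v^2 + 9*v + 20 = (v + 4)*(v + 5)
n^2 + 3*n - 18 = (n - 3)*(n + 6)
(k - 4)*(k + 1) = k^2 - 3*k - 4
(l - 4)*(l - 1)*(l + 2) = l^3 - 3*l^2 - 6*l + 8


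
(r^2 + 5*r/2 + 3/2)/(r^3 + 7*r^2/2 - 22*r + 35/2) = (2*r^2 + 5*r + 3)/(2*r^3 + 7*r^2 - 44*r + 35)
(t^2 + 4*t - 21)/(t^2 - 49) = (t - 3)/(t - 7)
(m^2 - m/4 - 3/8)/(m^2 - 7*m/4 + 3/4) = (m + 1/2)/(m - 1)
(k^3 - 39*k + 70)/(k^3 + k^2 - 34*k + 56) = (k - 5)/(k - 4)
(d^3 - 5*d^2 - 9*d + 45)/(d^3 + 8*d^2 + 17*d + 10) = (d^3 - 5*d^2 - 9*d + 45)/(d^3 + 8*d^2 + 17*d + 10)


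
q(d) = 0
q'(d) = 0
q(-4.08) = 0.00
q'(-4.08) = 0.00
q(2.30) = 0.00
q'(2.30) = 0.00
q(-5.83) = 0.00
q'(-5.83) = 0.00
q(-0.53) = 0.00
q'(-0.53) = 0.00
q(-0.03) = 0.00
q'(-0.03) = 0.00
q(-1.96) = 0.00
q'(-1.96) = 0.00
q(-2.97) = 0.00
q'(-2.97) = 0.00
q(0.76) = 0.00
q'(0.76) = 0.00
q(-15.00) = 0.00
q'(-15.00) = 0.00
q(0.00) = 0.00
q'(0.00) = 0.00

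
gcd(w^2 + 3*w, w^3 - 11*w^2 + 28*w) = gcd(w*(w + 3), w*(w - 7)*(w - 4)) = w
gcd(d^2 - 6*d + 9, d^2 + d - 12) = d - 3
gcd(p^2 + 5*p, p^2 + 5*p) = p^2 + 5*p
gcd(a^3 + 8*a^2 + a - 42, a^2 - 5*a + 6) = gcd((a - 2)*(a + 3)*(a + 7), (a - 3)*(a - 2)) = a - 2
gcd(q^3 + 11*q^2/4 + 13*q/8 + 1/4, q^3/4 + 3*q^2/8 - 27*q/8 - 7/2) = 1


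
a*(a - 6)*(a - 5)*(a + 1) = a^4 - 10*a^3 + 19*a^2 + 30*a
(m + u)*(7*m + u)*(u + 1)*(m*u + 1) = 7*m^3*u^2 + 7*m^3*u + 8*m^2*u^3 + 8*m^2*u^2 + 7*m^2*u + 7*m^2 + m*u^4 + m*u^3 + 8*m*u^2 + 8*m*u + u^3 + u^2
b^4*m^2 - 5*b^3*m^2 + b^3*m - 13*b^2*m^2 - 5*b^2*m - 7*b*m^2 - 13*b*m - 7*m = (b - 7)*(b + 1)*(b*m + 1)*(b*m + m)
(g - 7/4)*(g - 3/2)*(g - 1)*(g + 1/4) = g^4 - 4*g^3 + 77*g^2/16 - 37*g/32 - 21/32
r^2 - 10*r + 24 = (r - 6)*(r - 4)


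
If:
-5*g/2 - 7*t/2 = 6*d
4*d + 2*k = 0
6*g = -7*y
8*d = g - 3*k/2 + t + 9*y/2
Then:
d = 175*y/282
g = -7*y/6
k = -175*y/141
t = -65*y/282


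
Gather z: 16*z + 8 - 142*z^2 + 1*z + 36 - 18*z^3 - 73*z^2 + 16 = -18*z^3 - 215*z^2 + 17*z + 60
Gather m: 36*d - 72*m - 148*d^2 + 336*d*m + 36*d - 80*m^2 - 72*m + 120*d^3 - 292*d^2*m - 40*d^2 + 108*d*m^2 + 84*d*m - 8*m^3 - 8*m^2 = 120*d^3 - 188*d^2 + 72*d - 8*m^3 + m^2*(108*d - 88) + m*(-292*d^2 + 420*d - 144)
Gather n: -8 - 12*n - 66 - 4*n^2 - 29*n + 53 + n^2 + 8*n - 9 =-3*n^2 - 33*n - 30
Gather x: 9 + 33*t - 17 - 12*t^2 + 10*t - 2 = -12*t^2 + 43*t - 10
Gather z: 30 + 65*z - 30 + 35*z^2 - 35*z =35*z^2 + 30*z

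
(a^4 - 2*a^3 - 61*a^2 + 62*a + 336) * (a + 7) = a^5 + 5*a^4 - 75*a^3 - 365*a^2 + 770*a + 2352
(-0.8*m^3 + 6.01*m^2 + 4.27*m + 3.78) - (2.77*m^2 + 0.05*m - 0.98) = -0.8*m^3 + 3.24*m^2 + 4.22*m + 4.76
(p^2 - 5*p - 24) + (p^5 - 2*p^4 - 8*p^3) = p^5 - 2*p^4 - 8*p^3 + p^2 - 5*p - 24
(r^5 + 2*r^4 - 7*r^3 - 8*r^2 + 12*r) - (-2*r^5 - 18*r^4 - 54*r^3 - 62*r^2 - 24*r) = 3*r^5 + 20*r^4 + 47*r^3 + 54*r^2 + 36*r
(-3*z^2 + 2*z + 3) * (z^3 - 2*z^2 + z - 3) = -3*z^5 + 8*z^4 - 4*z^3 + 5*z^2 - 3*z - 9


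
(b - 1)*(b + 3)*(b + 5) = b^3 + 7*b^2 + 7*b - 15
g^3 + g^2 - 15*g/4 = g*(g - 3/2)*(g + 5/2)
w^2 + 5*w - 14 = (w - 2)*(w + 7)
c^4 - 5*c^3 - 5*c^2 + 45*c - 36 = (c - 4)*(c - 3)*(c - 1)*(c + 3)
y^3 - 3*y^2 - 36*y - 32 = (y - 8)*(y + 1)*(y + 4)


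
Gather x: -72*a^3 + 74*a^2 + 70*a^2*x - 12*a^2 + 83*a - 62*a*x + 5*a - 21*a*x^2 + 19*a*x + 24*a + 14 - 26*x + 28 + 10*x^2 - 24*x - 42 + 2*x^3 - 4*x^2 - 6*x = -72*a^3 + 62*a^2 + 112*a + 2*x^3 + x^2*(6 - 21*a) + x*(70*a^2 - 43*a - 56)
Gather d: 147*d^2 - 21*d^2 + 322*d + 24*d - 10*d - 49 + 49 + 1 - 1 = 126*d^2 + 336*d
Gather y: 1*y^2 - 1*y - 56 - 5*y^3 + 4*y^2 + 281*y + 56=-5*y^3 + 5*y^2 + 280*y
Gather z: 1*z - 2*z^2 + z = -2*z^2 + 2*z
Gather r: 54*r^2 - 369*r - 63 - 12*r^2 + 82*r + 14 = 42*r^2 - 287*r - 49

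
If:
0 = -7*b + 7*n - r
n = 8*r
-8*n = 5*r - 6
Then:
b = 110/161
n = 16/23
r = 2/23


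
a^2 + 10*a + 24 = (a + 4)*(a + 6)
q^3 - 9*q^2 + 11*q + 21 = (q - 7)*(q - 3)*(q + 1)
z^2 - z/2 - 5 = (z - 5/2)*(z + 2)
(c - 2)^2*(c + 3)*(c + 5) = c^4 + 4*c^3 - 13*c^2 - 28*c + 60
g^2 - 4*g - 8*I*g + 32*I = (g - 4)*(g - 8*I)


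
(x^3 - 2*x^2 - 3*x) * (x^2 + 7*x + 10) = x^5 + 5*x^4 - 7*x^3 - 41*x^2 - 30*x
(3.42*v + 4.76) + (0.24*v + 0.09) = 3.66*v + 4.85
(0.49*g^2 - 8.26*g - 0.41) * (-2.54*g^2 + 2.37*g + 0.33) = -1.2446*g^4 + 22.1417*g^3 - 18.3731*g^2 - 3.6975*g - 0.1353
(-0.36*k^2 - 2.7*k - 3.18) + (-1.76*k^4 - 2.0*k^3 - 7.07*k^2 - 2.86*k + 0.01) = -1.76*k^4 - 2.0*k^3 - 7.43*k^2 - 5.56*k - 3.17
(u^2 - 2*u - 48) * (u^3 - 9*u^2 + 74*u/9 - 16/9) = u^5 - 11*u^4 - 196*u^3/9 + 3724*u^2/9 - 3520*u/9 + 256/3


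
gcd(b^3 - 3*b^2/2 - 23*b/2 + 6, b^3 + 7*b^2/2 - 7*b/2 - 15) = b + 3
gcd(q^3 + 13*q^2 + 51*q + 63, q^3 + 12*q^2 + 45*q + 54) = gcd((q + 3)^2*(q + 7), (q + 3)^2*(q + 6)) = q^2 + 6*q + 9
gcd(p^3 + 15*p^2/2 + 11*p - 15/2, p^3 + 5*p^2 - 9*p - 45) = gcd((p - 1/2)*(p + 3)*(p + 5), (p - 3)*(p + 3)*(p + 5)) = p^2 + 8*p + 15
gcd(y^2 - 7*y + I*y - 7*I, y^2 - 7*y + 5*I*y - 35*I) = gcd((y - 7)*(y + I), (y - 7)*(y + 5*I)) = y - 7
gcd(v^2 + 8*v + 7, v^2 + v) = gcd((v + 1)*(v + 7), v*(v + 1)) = v + 1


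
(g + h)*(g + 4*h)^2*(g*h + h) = g^4*h + 9*g^3*h^2 + g^3*h + 24*g^2*h^3 + 9*g^2*h^2 + 16*g*h^4 + 24*g*h^3 + 16*h^4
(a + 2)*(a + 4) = a^2 + 6*a + 8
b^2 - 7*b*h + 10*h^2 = (b - 5*h)*(b - 2*h)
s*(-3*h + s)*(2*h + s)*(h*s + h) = -6*h^3*s^2 - 6*h^3*s - h^2*s^3 - h^2*s^2 + h*s^4 + h*s^3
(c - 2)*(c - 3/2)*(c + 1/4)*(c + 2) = c^4 - 5*c^3/4 - 35*c^2/8 + 5*c + 3/2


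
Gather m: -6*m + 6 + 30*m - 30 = 24*m - 24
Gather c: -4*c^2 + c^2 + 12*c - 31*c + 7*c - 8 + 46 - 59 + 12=-3*c^2 - 12*c - 9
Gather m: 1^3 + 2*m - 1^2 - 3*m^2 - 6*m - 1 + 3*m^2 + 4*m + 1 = 0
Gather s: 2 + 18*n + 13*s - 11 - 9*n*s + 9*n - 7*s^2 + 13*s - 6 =27*n - 7*s^2 + s*(26 - 9*n) - 15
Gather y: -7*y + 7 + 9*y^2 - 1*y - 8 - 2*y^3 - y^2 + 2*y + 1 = -2*y^3 + 8*y^2 - 6*y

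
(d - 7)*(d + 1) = d^2 - 6*d - 7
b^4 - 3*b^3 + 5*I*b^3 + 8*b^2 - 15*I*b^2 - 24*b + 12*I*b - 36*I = (b - 3)*(b - 2*I)*(b + I)*(b + 6*I)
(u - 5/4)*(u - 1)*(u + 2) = u^3 - u^2/4 - 13*u/4 + 5/2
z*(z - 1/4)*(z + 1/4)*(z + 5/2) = z^4 + 5*z^3/2 - z^2/16 - 5*z/32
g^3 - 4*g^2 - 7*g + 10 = (g - 5)*(g - 1)*(g + 2)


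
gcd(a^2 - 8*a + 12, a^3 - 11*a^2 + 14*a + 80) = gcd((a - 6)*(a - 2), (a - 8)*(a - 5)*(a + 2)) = 1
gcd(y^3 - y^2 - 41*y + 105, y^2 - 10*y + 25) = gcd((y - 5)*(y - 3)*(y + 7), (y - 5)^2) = y - 5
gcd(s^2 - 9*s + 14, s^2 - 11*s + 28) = s - 7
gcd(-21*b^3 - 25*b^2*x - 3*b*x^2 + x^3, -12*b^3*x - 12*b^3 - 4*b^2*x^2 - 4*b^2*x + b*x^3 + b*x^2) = 1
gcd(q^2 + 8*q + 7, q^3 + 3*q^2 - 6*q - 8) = q + 1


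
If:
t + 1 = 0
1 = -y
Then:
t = -1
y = -1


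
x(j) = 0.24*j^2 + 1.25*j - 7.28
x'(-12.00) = -4.51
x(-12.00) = 12.28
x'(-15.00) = -5.95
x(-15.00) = 27.97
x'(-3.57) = -0.46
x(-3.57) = -8.68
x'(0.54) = 1.51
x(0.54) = -6.54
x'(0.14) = 1.32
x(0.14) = -7.10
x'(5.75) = 4.01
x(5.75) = 7.84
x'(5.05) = 3.67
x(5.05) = 5.15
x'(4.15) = 3.24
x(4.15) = 2.04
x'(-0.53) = 1.00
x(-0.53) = -7.88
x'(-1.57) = 0.50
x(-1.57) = -8.65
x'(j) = 0.48*j + 1.25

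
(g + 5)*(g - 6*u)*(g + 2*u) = g^3 - 4*g^2*u + 5*g^2 - 12*g*u^2 - 20*g*u - 60*u^2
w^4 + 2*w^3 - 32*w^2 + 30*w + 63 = (w - 3)^2*(w + 1)*(w + 7)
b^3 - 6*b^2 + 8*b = b*(b - 4)*(b - 2)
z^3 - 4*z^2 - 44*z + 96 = (z - 8)*(z - 2)*(z + 6)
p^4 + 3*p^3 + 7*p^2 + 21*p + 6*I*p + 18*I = (p + 3)*(p - 3*I)*(p + I)*(p + 2*I)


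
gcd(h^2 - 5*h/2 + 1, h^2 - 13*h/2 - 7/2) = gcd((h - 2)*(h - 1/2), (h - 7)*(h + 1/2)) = 1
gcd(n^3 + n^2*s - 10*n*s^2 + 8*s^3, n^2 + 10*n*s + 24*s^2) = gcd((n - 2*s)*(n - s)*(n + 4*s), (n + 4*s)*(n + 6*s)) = n + 4*s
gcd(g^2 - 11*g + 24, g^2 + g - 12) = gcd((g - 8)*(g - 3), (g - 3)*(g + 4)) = g - 3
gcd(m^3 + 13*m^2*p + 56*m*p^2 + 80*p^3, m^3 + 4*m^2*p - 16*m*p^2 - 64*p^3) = m^2 + 8*m*p + 16*p^2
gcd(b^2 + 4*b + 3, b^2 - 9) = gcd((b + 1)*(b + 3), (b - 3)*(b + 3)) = b + 3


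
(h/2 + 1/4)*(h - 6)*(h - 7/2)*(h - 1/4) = h^4/2 - 37*h^3/8 + 37*h^2/4 + 103*h/32 - 21/16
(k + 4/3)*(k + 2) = k^2 + 10*k/3 + 8/3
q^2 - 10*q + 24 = (q - 6)*(q - 4)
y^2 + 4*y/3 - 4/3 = (y - 2/3)*(y + 2)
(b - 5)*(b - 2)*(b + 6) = b^3 - b^2 - 32*b + 60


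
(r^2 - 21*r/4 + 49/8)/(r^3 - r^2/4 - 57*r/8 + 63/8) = (2*r - 7)/(2*r^2 + 3*r - 9)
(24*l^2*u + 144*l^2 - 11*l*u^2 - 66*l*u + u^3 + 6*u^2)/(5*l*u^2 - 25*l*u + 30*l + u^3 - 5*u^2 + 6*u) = (24*l^2*u + 144*l^2 - 11*l*u^2 - 66*l*u + u^3 + 6*u^2)/(5*l*u^2 - 25*l*u + 30*l + u^3 - 5*u^2 + 6*u)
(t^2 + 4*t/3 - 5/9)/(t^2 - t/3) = (t + 5/3)/t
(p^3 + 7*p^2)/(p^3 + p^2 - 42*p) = p/(p - 6)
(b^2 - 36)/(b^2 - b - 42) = (b - 6)/(b - 7)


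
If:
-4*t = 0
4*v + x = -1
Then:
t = 0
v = -x/4 - 1/4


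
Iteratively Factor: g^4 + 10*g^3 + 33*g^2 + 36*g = (g)*(g^3 + 10*g^2 + 33*g + 36) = g*(g + 3)*(g^2 + 7*g + 12) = g*(g + 3)*(g + 4)*(g + 3)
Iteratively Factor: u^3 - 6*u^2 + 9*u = (u)*(u^2 - 6*u + 9) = u*(u - 3)*(u - 3)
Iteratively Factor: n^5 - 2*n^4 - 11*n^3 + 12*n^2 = (n - 4)*(n^4 + 2*n^3 - 3*n^2) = n*(n - 4)*(n^3 + 2*n^2 - 3*n) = n*(n - 4)*(n + 3)*(n^2 - n) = n*(n - 4)*(n - 1)*(n + 3)*(n)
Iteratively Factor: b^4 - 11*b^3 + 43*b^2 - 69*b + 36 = (b - 3)*(b^3 - 8*b^2 + 19*b - 12) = (b - 3)*(b - 1)*(b^2 - 7*b + 12) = (b - 3)^2*(b - 1)*(b - 4)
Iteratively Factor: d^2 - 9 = (d + 3)*(d - 3)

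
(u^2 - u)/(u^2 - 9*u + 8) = u/(u - 8)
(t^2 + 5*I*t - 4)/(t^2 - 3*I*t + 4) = (t + 4*I)/(t - 4*I)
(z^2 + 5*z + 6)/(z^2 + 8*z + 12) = (z + 3)/(z + 6)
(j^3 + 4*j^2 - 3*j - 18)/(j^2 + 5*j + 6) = (j^2 + j - 6)/(j + 2)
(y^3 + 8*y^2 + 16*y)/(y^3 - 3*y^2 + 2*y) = (y^2 + 8*y + 16)/(y^2 - 3*y + 2)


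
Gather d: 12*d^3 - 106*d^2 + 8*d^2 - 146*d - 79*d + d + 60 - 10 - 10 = 12*d^3 - 98*d^2 - 224*d + 40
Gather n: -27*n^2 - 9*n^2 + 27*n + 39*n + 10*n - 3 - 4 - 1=-36*n^2 + 76*n - 8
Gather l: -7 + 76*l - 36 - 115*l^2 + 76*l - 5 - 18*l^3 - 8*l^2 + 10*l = -18*l^3 - 123*l^2 + 162*l - 48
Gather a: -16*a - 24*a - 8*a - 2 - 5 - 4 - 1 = -48*a - 12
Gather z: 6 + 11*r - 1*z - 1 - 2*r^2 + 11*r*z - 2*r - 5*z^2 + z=-2*r^2 + 11*r*z + 9*r - 5*z^2 + 5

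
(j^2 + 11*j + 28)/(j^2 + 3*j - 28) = (j + 4)/(j - 4)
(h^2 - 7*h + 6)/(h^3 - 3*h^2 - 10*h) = (-h^2 + 7*h - 6)/(h*(-h^2 + 3*h + 10))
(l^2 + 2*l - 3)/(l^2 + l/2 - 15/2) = 2*(l - 1)/(2*l - 5)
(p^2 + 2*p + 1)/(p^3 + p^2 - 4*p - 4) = (p + 1)/(p^2 - 4)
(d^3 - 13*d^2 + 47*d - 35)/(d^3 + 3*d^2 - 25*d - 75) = (d^2 - 8*d + 7)/(d^2 + 8*d + 15)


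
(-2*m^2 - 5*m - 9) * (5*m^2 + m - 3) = -10*m^4 - 27*m^3 - 44*m^2 + 6*m + 27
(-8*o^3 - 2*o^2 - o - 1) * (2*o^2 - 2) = -16*o^5 - 4*o^4 + 14*o^3 + 2*o^2 + 2*o + 2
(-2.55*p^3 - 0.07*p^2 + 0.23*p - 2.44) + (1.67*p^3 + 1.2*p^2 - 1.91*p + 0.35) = -0.88*p^3 + 1.13*p^2 - 1.68*p - 2.09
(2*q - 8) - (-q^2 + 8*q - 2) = q^2 - 6*q - 6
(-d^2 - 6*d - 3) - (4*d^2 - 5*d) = -5*d^2 - d - 3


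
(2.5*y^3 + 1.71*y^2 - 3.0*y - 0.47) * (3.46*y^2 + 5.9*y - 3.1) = 8.65*y^5 + 20.6666*y^4 - 8.041*y^3 - 24.6272*y^2 + 6.527*y + 1.457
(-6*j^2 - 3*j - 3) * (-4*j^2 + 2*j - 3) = 24*j^4 + 24*j^2 + 3*j + 9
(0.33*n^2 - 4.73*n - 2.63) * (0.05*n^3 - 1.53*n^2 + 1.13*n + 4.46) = 0.0165*n^5 - 0.7414*n^4 + 7.4783*n^3 + 0.1508*n^2 - 24.0677*n - 11.7298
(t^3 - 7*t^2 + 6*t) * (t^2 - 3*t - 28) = t^5 - 10*t^4 - t^3 + 178*t^2 - 168*t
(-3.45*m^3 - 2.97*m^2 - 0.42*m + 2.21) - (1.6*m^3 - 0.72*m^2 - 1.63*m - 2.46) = -5.05*m^3 - 2.25*m^2 + 1.21*m + 4.67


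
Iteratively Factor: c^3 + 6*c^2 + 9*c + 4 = (c + 4)*(c^2 + 2*c + 1) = (c + 1)*(c + 4)*(c + 1)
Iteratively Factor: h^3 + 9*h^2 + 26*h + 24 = (h + 4)*(h^2 + 5*h + 6) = (h + 2)*(h + 4)*(h + 3)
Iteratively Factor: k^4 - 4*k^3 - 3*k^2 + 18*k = (k - 3)*(k^3 - k^2 - 6*k) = (k - 3)^2*(k^2 + 2*k) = k*(k - 3)^2*(k + 2)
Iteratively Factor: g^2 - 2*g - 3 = (g - 3)*(g + 1)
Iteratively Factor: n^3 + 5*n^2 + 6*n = (n + 2)*(n^2 + 3*n) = (n + 2)*(n + 3)*(n)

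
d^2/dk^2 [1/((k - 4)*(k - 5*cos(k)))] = (-5*(k - 4)^2*(k - 5*cos(k))*cos(k) + 2*(k - 4)^2*(5*sin(k) + 1)^2 + 2*(k - 5*cos(k))^2 + (k - 5*cos(k))*(2*k - 8)*(5*sin(k) + 1))/((k - 4)^3*(k - 5*cos(k))^3)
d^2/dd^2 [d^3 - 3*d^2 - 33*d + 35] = 6*d - 6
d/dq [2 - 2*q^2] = -4*q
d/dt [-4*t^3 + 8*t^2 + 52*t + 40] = -12*t^2 + 16*t + 52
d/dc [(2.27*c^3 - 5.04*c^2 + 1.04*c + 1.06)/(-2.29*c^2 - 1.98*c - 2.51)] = (-5.1983*c^4 - 8.9892*c^3 - 4.7323*c^2 + 30.1556*c - 0.5116)/(5.2441*c^4 + 9.0684*c^3 + 15.4162*c^2 + 9.9396*c + 6.3001)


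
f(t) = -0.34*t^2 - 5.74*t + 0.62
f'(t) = -0.68*t - 5.74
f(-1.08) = 6.42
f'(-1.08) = -5.01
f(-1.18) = 6.92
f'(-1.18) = -4.94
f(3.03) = -19.89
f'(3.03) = -7.80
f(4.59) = -32.89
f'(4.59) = -8.86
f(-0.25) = 2.03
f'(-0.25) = -5.57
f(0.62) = -3.07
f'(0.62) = -6.16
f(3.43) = -23.07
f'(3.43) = -8.07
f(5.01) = -36.67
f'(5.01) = -9.15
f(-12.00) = 20.54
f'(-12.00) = 2.42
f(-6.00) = 22.82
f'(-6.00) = -1.66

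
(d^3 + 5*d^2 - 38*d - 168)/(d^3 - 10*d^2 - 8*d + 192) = (d + 7)/(d - 8)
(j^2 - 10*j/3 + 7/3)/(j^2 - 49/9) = 3*(j - 1)/(3*j + 7)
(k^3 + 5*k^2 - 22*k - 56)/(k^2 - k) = (k^3 + 5*k^2 - 22*k - 56)/(k*(k - 1))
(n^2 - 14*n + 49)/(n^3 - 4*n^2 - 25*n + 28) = (n - 7)/(n^2 + 3*n - 4)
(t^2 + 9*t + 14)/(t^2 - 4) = (t + 7)/(t - 2)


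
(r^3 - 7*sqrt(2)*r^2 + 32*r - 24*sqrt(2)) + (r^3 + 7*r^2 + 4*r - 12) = 2*r^3 - 7*sqrt(2)*r^2 + 7*r^2 + 36*r - 24*sqrt(2) - 12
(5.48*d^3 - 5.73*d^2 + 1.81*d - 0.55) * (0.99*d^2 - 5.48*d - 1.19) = 5.4252*d^5 - 35.7031*d^4 + 26.6711*d^3 - 3.6446*d^2 + 0.860100000000001*d + 0.6545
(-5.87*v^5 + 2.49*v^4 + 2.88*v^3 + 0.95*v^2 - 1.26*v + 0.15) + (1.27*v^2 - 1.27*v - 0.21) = -5.87*v^5 + 2.49*v^4 + 2.88*v^3 + 2.22*v^2 - 2.53*v - 0.06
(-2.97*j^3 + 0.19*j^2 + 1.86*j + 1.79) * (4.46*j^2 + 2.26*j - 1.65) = -13.2462*j^5 - 5.8648*j^4 + 13.6255*j^3 + 11.8735*j^2 + 0.9764*j - 2.9535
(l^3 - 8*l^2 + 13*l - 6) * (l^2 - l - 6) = l^5 - 9*l^4 + 15*l^3 + 29*l^2 - 72*l + 36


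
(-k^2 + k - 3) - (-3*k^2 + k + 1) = 2*k^2 - 4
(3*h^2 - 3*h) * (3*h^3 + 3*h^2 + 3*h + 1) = 9*h^5 - 6*h^2 - 3*h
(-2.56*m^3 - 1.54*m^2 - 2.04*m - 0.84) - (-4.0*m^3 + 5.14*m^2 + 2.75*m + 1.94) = 1.44*m^3 - 6.68*m^2 - 4.79*m - 2.78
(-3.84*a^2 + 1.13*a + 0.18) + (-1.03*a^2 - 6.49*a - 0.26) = -4.87*a^2 - 5.36*a - 0.08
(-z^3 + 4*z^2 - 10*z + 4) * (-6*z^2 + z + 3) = 6*z^5 - 25*z^4 + 61*z^3 - 22*z^2 - 26*z + 12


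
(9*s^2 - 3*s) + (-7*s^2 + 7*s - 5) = 2*s^2 + 4*s - 5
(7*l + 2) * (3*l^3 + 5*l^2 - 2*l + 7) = 21*l^4 + 41*l^3 - 4*l^2 + 45*l + 14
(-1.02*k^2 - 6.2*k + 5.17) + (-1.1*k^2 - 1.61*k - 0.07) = -2.12*k^2 - 7.81*k + 5.1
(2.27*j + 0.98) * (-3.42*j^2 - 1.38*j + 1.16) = -7.7634*j^3 - 6.4842*j^2 + 1.2808*j + 1.1368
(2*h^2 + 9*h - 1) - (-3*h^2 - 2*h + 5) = 5*h^2 + 11*h - 6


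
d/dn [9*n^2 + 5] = 18*n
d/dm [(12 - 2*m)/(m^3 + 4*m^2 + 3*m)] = 4*(m^3 - 7*m^2 - 24*m - 9)/(m^2*(m^4 + 8*m^3 + 22*m^2 + 24*m + 9))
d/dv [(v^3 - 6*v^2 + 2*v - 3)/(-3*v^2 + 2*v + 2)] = (-3*v^4 + 4*v^3 - 42*v + 10)/(9*v^4 - 12*v^3 - 8*v^2 + 8*v + 4)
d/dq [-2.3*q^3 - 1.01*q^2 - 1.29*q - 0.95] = -6.9*q^2 - 2.02*q - 1.29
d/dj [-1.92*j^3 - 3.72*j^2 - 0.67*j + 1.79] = -5.76*j^2 - 7.44*j - 0.67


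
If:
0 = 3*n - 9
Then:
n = 3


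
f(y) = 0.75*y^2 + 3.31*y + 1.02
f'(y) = 1.5*y + 3.31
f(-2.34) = -2.62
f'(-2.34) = -0.20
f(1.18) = 5.97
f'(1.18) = 5.08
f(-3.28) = -1.77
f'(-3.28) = -1.61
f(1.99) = 10.58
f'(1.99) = 6.30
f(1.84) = 9.65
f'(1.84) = 6.07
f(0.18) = 1.64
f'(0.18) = 3.58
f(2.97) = 17.47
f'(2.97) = 7.76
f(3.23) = 19.54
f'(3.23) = 8.16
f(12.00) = 148.74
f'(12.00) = 21.31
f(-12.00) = 69.30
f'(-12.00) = -14.69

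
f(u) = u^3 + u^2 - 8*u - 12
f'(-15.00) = 637.00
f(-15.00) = -3042.00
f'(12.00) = 448.00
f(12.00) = 1764.00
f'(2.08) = 9.14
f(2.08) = -15.31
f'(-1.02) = -6.92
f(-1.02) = -3.86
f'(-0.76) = -7.79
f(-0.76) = -5.78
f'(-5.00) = 57.00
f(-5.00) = -72.00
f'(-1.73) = -2.48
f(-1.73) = -0.34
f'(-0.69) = -7.95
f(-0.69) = -6.33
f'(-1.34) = -5.29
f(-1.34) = -1.89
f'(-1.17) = -6.23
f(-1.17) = -2.87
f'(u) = 3*u^2 + 2*u - 8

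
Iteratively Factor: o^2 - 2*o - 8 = (o - 4)*(o + 2)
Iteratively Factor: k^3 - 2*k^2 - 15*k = (k)*(k^2 - 2*k - 15) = k*(k - 5)*(k + 3)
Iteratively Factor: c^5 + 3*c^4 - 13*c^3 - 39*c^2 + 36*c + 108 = (c + 3)*(c^4 - 13*c^2 + 36) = (c - 2)*(c + 3)*(c^3 + 2*c^2 - 9*c - 18) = (c - 3)*(c - 2)*(c + 3)*(c^2 + 5*c + 6) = (c - 3)*(c - 2)*(c + 3)^2*(c + 2)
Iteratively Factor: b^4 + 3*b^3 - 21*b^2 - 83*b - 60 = (b + 3)*(b^3 - 21*b - 20) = (b + 1)*(b + 3)*(b^2 - b - 20) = (b + 1)*(b + 3)*(b + 4)*(b - 5)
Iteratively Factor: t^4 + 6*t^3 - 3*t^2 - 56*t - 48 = (t - 3)*(t^3 + 9*t^2 + 24*t + 16) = (t - 3)*(t + 4)*(t^2 + 5*t + 4) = (t - 3)*(t + 4)^2*(t + 1)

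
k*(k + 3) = k^2 + 3*k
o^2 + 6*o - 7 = (o - 1)*(o + 7)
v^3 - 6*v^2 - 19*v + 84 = (v - 7)*(v - 3)*(v + 4)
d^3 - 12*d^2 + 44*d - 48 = (d - 6)*(d - 4)*(d - 2)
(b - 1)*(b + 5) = b^2 + 4*b - 5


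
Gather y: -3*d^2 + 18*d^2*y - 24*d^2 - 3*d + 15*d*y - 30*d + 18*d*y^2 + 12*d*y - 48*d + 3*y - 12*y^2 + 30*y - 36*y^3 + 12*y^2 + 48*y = -27*d^2 + 18*d*y^2 - 81*d - 36*y^3 + y*(18*d^2 + 27*d + 81)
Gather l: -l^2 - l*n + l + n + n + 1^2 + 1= -l^2 + l*(1 - n) + 2*n + 2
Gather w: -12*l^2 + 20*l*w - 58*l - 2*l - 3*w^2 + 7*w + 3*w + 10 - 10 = -12*l^2 - 60*l - 3*w^2 + w*(20*l + 10)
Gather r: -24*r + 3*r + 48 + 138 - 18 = 168 - 21*r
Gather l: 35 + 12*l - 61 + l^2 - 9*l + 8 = l^2 + 3*l - 18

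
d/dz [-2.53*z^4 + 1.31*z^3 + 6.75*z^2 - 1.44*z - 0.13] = -10.12*z^3 + 3.93*z^2 + 13.5*z - 1.44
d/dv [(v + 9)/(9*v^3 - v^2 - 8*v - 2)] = (9*v^3 - v^2 - 8*v + (v + 9)*(-27*v^2 + 2*v + 8) - 2)/(-9*v^3 + v^2 + 8*v + 2)^2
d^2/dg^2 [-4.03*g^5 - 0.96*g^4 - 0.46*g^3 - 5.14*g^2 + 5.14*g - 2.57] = -80.6*g^3 - 11.52*g^2 - 2.76*g - 10.28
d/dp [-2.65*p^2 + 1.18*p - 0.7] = 1.18 - 5.3*p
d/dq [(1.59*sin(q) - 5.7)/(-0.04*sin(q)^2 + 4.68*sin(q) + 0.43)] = (0.0636*sin(q)^2 - 0.456*sin(q) + 27.3597)*cos(q)/(0.0016*sin(q)^4 - 0.3744*sin(q)^3 + 21.868*sin(q)^2 + 4.0248*sin(q) + 0.1849)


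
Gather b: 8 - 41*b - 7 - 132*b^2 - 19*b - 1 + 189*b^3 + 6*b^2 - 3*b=189*b^3 - 126*b^2 - 63*b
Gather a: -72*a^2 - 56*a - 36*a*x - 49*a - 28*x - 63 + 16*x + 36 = -72*a^2 + a*(-36*x - 105) - 12*x - 27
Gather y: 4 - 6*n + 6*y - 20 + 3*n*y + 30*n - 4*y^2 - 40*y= 24*n - 4*y^2 + y*(3*n - 34) - 16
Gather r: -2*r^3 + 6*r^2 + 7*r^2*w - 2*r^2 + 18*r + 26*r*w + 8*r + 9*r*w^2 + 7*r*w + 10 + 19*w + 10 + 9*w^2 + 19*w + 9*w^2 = -2*r^3 + r^2*(7*w + 4) + r*(9*w^2 + 33*w + 26) + 18*w^2 + 38*w + 20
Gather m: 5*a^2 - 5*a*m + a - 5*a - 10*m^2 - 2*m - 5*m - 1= 5*a^2 - 4*a - 10*m^2 + m*(-5*a - 7) - 1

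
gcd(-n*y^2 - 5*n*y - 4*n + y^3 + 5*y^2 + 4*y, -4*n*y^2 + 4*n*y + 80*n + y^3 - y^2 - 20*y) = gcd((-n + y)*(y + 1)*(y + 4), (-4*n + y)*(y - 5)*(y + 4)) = y + 4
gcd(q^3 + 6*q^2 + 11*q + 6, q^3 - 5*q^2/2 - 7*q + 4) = q + 2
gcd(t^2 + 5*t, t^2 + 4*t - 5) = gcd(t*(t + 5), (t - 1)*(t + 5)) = t + 5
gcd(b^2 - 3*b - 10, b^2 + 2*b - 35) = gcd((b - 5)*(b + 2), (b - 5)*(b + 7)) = b - 5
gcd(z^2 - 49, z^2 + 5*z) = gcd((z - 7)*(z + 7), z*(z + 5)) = 1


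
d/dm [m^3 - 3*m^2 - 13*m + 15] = 3*m^2 - 6*m - 13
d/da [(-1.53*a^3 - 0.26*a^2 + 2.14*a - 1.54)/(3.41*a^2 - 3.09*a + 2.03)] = (-5.2173*a^4 + 9.4554*a^3 - 15.8117*a^2 + 9.4472*a - 0.4144)/(11.6281*a^4 - 21.0738*a^3 + 23.3927*a^2 - 12.5454*a + 4.1209)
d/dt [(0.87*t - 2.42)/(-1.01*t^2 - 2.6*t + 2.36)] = (0.8787*t^2 - 4.8884*t - 4.2388)/(1.0201*t^4 + 5.252*t^3 + 1.9928*t^2 - 12.272*t + 5.5696)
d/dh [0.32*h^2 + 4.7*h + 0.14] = 0.64*h + 4.7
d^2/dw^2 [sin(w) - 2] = -sin(w)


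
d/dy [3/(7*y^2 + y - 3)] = 3*(-14*y - 1)/(7*y^2 + y - 3)^2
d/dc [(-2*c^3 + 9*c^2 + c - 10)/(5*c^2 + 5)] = (-2*c^4 - 7*c^2 + 38*c + 1)/(5*(c^4 + 2*c^2 + 1))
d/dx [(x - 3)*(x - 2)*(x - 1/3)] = 3*x^2 - 32*x/3 + 23/3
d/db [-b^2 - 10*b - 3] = -2*b - 10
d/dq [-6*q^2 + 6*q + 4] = 6 - 12*q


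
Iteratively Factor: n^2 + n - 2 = (n + 2)*(n - 1)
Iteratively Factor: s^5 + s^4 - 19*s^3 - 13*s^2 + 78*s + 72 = (s - 3)*(s^4 + 4*s^3 - 7*s^2 - 34*s - 24) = (s - 3)*(s + 4)*(s^3 - 7*s - 6) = (s - 3)*(s + 2)*(s + 4)*(s^2 - 2*s - 3) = (s - 3)^2*(s + 2)*(s + 4)*(s + 1)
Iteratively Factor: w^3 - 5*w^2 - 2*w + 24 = (w + 2)*(w^2 - 7*w + 12) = (w - 4)*(w + 2)*(w - 3)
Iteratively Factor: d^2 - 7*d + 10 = (d - 5)*(d - 2)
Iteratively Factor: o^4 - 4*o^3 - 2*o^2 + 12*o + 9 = (o + 1)*(o^3 - 5*o^2 + 3*o + 9) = (o - 3)*(o + 1)*(o^2 - 2*o - 3) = (o - 3)*(o + 1)^2*(o - 3)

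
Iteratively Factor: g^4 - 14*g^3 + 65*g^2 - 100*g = (g - 5)*(g^3 - 9*g^2 + 20*g) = (g - 5)^2*(g^2 - 4*g) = g*(g - 5)^2*(g - 4)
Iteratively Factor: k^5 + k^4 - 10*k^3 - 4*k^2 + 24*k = (k - 2)*(k^4 + 3*k^3 - 4*k^2 - 12*k) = (k - 2)*(k + 3)*(k^3 - 4*k) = k*(k - 2)*(k + 3)*(k^2 - 4) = k*(k - 2)^2*(k + 3)*(k + 2)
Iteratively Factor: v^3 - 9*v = (v - 3)*(v^2 + 3*v) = (v - 3)*(v + 3)*(v)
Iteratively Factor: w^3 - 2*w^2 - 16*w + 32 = (w + 4)*(w^2 - 6*w + 8) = (w - 2)*(w + 4)*(w - 4)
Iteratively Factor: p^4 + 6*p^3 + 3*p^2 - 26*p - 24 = (p + 4)*(p^3 + 2*p^2 - 5*p - 6) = (p - 2)*(p + 4)*(p^2 + 4*p + 3) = (p - 2)*(p + 1)*(p + 4)*(p + 3)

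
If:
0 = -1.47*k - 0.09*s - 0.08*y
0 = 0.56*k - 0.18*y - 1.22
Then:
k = 0.321428571428571*y + 2.17857142857143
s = -6.13888888888889*y - 35.5833333333333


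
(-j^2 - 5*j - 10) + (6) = -j^2 - 5*j - 4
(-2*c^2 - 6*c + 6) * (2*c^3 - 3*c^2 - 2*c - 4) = -4*c^5 - 6*c^4 + 34*c^3 + 2*c^2 + 12*c - 24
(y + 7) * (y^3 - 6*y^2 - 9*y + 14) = y^4 + y^3 - 51*y^2 - 49*y + 98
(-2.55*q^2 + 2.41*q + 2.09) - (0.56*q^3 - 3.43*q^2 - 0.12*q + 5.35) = -0.56*q^3 + 0.88*q^2 + 2.53*q - 3.26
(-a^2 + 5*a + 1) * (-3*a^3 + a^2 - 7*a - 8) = 3*a^5 - 16*a^4 + 9*a^3 - 26*a^2 - 47*a - 8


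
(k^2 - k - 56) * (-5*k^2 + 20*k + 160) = -5*k^4 + 25*k^3 + 420*k^2 - 1280*k - 8960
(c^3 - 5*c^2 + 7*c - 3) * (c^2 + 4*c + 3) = c^5 - c^4 - 10*c^3 + 10*c^2 + 9*c - 9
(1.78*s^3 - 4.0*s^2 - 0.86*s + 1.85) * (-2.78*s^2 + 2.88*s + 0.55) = -4.9484*s^5 + 16.2464*s^4 - 8.1502*s^3 - 9.8198*s^2 + 4.855*s + 1.0175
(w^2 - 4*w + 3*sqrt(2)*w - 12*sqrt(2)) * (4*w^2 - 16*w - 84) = 4*w^4 - 32*w^3 + 12*sqrt(2)*w^3 - 96*sqrt(2)*w^2 - 20*w^2 - 60*sqrt(2)*w + 336*w + 1008*sqrt(2)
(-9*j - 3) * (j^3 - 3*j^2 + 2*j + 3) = -9*j^4 + 24*j^3 - 9*j^2 - 33*j - 9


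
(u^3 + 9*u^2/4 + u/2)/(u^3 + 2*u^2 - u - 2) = u*(4*u + 1)/(4*(u^2 - 1))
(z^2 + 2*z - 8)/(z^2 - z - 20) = (z - 2)/(z - 5)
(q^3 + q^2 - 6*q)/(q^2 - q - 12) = q*(q - 2)/(q - 4)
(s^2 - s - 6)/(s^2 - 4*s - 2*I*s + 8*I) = (s^2 - s - 6)/(s^2 - 4*s - 2*I*s + 8*I)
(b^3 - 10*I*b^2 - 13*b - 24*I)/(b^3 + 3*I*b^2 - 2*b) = (b^2 - 11*I*b - 24)/(b*(b + 2*I))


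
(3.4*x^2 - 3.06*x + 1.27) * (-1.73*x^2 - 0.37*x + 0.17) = -5.882*x^4 + 4.0358*x^3 - 0.4869*x^2 - 0.9901*x + 0.2159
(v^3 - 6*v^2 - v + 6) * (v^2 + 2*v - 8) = v^5 - 4*v^4 - 21*v^3 + 52*v^2 + 20*v - 48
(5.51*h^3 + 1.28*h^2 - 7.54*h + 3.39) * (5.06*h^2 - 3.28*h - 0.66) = 27.8806*h^5 - 11.596*h^4 - 45.9874*h^3 + 41.0398*h^2 - 6.1428*h - 2.2374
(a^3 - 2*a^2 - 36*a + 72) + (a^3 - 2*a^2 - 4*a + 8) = 2*a^3 - 4*a^2 - 40*a + 80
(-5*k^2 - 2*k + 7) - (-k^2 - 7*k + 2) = -4*k^2 + 5*k + 5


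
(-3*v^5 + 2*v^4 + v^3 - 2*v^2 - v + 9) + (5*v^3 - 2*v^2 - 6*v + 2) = -3*v^5 + 2*v^4 + 6*v^3 - 4*v^2 - 7*v + 11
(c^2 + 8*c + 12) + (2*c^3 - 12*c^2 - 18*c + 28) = 2*c^3 - 11*c^2 - 10*c + 40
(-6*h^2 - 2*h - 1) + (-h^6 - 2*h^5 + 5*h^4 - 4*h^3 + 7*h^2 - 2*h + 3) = -h^6 - 2*h^5 + 5*h^4 - 4*h^3 + h^2 - 4*h + 2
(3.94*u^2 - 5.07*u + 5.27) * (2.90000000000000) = 11.426*u^2 - 14.703*u + 15.283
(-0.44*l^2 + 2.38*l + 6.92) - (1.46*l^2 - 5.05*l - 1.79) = -1.9*l^2 + 7.43*l + 8.71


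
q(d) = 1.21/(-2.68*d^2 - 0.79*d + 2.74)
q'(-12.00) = -0.00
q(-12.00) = -0.00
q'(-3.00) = -0.05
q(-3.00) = -0.06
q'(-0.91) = -3.22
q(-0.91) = 0.98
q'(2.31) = 0.09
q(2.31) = -0.09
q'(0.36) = 0.74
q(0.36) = 0.57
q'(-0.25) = -0.09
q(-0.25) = 0.44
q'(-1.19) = -510.88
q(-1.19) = -10.52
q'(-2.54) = -0.10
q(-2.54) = -0.10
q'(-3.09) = -0.05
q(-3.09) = -0.06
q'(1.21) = 1.92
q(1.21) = -0.57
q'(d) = 1.21*(5.36*d + 0.79)/(-2.68*d^2 - 0.79*d + 2.74)^2 = (6.4856*d + 0.9559)/(2.68*d^2 + 0.79*d - 2.74)^2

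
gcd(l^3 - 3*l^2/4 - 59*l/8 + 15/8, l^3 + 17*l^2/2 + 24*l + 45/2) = l + 5/2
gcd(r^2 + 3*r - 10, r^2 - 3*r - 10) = 1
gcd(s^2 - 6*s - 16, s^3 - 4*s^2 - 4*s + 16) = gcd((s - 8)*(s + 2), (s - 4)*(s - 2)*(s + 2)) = s + 2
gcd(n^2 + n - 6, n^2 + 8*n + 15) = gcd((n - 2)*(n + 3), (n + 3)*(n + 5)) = n + 3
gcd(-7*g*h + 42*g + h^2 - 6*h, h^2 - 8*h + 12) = h - 6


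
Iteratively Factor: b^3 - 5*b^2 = (b - 5)*(b^2) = b*(b - 5)*(b)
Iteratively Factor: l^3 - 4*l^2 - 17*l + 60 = (l - 5)*(l^2 + l - 12) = (l - 5)*(l + 4)*(l - 3)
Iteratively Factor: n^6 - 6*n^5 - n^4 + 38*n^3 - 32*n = (n + 2)*(n^5 - 8*n^4 + 15*n^3 + 8*n^2 - 16*n) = (n - 4)*(n + 2)*(n^4 - 4*n^3 - n^2 + 4*n) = n*(n - 4)*(n + 2)*(n^3 - 4*n^2 - n + 4) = n*(n - 4)*(n + 1)*(n + 2)*(n^2 - 5*n + 4) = n*(n - 4)*(n - 1)*(n + 1)*(n + 2)*(n - 4)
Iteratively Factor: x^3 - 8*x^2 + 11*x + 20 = (x - 4)*(x^2 - 4*x - 5) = (x - 5)*(x - 4)*(x + 1)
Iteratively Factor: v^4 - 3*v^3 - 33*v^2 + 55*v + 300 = (v + 3)*(v^3 - 6*v^2 - 15*v + 100) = (v + 3)*(v + 4)*(v^2 - 10*v + 25) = (v - 5)*(v + 3)*(v + 4)*(v - 5)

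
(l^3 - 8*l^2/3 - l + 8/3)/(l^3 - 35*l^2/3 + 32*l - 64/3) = (l + 1)/(l - 8)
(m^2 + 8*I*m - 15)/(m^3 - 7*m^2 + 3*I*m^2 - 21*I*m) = (m + 5*I)/(m*(m - 7))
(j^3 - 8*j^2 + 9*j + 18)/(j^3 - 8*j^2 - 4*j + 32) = (j^3 - 8*j^2 + 9*j + 18)/(j^3 - 8*j^2 - 4*j + 32)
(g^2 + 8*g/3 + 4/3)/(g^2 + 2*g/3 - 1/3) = (3*g^2 + 8*g + 4)/(3*g^2 + 2*g - 1)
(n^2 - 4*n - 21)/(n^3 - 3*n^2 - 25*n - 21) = 1/(n + 1)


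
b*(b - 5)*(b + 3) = b^3 - 2*b^2 - 15*b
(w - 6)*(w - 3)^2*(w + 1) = w^4 - 11*w^3 + 33*w^2 - 9*w - 54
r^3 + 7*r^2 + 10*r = r*(r + 2)*(r + 5)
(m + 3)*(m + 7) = m^2 + 10*m + 21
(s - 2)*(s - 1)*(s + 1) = s^3 - 2*s^2 - s + 2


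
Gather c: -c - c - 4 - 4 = -2*c - 8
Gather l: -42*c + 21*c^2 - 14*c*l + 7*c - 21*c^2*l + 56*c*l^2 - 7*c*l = 21*c^2 + 56*c*l^2 - 35*c + l*(-21*c^2 - 21*c)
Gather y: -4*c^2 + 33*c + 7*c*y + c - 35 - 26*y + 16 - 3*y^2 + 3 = -4*c^2 + 34*c - 3*y^2 + y*(7*c - 26) - 16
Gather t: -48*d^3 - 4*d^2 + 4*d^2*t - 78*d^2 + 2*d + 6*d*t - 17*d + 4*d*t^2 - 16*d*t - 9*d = -48*d^3 - 82*d^2 + 4*d*t^2 - 24*d + t*(4*d^2 - 10*d)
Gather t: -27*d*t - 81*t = t*(-27*d - 81)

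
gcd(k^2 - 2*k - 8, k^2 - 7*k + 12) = k - 4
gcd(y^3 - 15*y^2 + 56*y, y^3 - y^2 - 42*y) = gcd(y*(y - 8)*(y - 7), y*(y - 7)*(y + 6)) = y^2 - 7*y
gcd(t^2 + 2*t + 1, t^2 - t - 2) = t + 1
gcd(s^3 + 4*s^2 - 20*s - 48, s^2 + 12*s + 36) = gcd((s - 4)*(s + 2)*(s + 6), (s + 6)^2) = s + 6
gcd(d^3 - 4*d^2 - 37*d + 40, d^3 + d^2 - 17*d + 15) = d^2 + 4*d - 5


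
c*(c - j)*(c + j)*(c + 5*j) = c^4 + 5*c^3*j - c^2*j^2 - 5*c*j^3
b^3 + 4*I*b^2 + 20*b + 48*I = (b - 4*I)*(b + 2*I)*(b + 6*I)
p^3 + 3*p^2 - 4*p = p*(p - 1)*(p + 4)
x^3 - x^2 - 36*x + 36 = (x - 6)*(x - 1)*(x + 6)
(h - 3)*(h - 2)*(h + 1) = h^3 - 4*h^2 + h + 6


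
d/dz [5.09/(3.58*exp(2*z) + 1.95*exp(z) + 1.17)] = (-36.4444*exp(z) - 9.9255)*exp(z)/(3.58*exp(2*z) + 1.95*exp(z) + 1.17)^2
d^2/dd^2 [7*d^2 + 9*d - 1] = 14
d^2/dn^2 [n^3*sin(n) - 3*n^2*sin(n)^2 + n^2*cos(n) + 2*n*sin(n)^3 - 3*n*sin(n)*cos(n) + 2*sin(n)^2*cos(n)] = -n^3*sin(n) + 5*n^2*cos(n) - 6*n^2*cos(2*n) + n*sin(n)/2 - 6*n*sin(2*n) + 9*n*sin(3*n)/2 + 9*cos(n)/2 - 3*cos(2*n) + 3*cos(3*n)/2 - 3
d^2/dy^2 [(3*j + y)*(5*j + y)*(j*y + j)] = 2*j*(8*j + 3*y + 1)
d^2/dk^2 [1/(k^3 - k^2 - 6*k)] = 2*(k*(1 - 3*k)*(-k^2 + k + 6) - (-3*k^2 + 2*k + 6)^2)/(k^3*(-k^2 + k + 6)^3)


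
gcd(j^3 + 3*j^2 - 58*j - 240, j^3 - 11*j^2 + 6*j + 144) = j - 8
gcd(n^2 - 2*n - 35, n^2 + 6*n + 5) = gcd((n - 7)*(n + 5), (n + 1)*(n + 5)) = n + 5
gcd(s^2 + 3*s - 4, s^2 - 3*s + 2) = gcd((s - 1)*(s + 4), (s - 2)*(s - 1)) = s - 1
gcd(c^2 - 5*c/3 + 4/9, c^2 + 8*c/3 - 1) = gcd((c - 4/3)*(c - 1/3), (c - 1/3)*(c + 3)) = c - 1/3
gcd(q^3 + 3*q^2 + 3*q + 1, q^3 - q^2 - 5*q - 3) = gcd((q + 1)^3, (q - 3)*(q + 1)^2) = q^2 + 2*q + 1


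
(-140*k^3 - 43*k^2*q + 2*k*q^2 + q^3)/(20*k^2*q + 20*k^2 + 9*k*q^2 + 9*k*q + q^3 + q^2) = (-7*k + q)/(q + 1)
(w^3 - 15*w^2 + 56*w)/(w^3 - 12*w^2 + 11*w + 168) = w/(w + 3)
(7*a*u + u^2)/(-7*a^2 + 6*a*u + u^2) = u/(-a + u)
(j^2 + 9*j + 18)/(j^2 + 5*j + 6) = (j + 6)/(j + 2)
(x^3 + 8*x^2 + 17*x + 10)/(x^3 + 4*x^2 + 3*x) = (x^2 + 7*x + 10)/(x*(x + 3))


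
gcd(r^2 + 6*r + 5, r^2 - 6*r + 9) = 1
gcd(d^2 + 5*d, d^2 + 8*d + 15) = d + 5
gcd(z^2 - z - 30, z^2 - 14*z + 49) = 1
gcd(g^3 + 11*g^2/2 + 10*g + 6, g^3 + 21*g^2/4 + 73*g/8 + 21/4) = g^2 + 7*g/2 + 3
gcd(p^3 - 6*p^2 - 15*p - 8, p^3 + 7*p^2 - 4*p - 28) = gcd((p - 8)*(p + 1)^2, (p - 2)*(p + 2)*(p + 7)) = 1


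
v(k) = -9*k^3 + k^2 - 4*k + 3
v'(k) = -27*k^2 + 2*k - 4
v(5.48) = -1469.99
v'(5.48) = -803.86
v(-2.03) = 90.53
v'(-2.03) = -119.32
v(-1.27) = 28.13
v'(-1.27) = -50.09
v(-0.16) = 3.70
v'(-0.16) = -5.01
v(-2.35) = 134.72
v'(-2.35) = -157.81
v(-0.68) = 9.01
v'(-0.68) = -17.84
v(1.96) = -68.76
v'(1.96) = -103.80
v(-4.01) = 615.45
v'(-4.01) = -446.18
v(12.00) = -15453.00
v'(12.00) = -3868.00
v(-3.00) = 267.00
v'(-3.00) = -253.00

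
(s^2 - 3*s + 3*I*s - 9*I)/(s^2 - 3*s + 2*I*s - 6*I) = (s + 3*I)/(s + 2*I)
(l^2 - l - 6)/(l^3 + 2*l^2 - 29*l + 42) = (l + 2)/(l^2 + 5*l - 14)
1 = 1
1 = 1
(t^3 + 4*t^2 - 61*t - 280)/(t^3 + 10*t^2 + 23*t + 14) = (t^2 - 3*t - 40)/(t^2 + 3*t + 2)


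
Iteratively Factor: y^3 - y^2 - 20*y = (y + 4)*(y^2 - 5*y) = y*(y + 4)*(y - 5)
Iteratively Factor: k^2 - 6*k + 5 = (k - 5)*(k - 1)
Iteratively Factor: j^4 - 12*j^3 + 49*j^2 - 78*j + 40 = (j - 5)*(j^3 - 7*j^2 + 14*j - 8) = (j - 5)*(j - 2)*(j^2 - 5*j + 4) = (j - 5)*(j - 2)*(j - 1)*(j - 4)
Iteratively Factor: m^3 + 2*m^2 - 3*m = (m - 1)*(m^2 + 3*m) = (m - 1)*(m + 3)*(m)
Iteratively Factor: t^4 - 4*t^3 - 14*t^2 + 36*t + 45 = (t + 1)*(t^3 - 5*t^2 - 9*t + 45) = (t - 3)*(t + 1)*(t^2 - 2*t - 15) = (t - 3)*(t + 1)*(t + 3)*(t - 5)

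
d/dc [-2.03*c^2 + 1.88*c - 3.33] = 1.88 - 4.06*c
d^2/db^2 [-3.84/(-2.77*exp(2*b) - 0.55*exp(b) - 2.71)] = (3.84*(5.54*exp(b) + 0.55)*(11.08*exp(b) + 1.1)*exp(b) - (42.5472*exp(b) + 2.112)*(2.77*exp(2*b) + 0.55*exp(b) + 2.71))*exp(b)/(2.77*exp(2*b) + 0.55*exp(b) + 2.71)^3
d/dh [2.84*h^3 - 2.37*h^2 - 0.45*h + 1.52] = 8.52*h^2 - 4.74*h - 0.45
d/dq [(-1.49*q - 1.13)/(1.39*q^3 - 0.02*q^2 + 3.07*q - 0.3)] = (4.1422*q^3 + 4.6823*q^2 - 0.0452000000000004*q + 3.9161)/(1.9321*q^6 - 0.0556*q^5 + 8.535*q^4 - 0.9568*q^3 + 9.4369*q^2 - 1.842*q + 0.09)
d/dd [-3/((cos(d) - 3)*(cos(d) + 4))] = -(3*sin(d) + 3*sin(2*d))/((cos(d) - 3)^2*(cos(d) + 4)^2)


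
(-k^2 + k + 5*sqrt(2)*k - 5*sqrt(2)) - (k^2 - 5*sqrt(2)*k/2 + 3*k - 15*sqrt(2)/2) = -2*k^2 - 2*k + 15*sqrt(2)*k/2 + 5*sqrt(2)/2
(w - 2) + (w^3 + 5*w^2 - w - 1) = w^3 + 5*w^2 - 3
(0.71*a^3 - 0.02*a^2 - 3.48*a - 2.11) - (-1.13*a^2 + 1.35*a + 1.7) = 0.71*a^3 + 1.11*a^2 - 4.83*a - 3.81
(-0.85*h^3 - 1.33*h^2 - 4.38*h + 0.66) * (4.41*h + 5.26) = -3.7485*h^4 - 10.3363*h^3 - 26.3116*h^2 - 20.1282*h + 3.4716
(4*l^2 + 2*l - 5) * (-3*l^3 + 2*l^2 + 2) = -12*l^5 + 2*l^4 + 19*l^3 - 2*l^2 + 4*l - 10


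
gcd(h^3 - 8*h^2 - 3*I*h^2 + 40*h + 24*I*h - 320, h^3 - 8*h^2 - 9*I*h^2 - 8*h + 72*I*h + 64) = h^2 + h*(-8 - 8*I) + 64*I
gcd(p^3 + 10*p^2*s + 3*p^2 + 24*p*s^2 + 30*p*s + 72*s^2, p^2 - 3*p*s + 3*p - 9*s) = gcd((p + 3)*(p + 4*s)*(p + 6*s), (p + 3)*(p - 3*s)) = p + 3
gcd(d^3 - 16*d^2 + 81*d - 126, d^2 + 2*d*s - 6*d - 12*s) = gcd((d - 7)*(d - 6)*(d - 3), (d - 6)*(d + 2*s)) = d - 6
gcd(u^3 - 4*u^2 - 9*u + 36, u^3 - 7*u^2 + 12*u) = u^2 - 7*u + 12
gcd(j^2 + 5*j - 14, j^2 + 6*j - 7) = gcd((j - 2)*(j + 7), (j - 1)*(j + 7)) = j + 7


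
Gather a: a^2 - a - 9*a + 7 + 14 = a^2 - 10*a + 21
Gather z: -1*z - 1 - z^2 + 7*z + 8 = -z^2 + 6*z + 7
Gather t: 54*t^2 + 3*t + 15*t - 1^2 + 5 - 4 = 54*t^2 + 18*t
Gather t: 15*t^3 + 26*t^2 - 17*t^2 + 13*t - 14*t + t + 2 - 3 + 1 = 15*t^3 + 9*t^2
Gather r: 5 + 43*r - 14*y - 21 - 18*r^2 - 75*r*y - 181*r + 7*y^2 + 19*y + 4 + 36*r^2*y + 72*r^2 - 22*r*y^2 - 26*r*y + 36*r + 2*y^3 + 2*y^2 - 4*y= r^2*(36*y + 54) + r*(-22*y^2 - 101*y - 102) + 2*y^3 + 9*y^2 + y - 12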